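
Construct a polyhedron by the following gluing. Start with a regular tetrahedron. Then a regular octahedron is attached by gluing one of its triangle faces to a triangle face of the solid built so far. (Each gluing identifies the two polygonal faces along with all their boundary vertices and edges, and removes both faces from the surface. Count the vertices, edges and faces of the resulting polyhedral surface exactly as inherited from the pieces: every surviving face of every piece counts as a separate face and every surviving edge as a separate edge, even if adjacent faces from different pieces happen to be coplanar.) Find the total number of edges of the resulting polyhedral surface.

A regular tetrahedron: V=4, E=6, F=4.
Attach a regular octahedron (V=6, E=12, F=8) along a 3-gon: merge 3 vertices and 3 edges, delete both glued faces → V=7, E=15, F=10.
Check: V − E + F = 7 − 15 + 10 = 2.

15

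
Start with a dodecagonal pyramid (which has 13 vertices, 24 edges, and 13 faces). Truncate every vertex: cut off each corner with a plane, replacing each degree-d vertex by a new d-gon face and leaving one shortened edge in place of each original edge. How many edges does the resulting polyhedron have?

72

Truncation replaces each original edge-end by a new vertex, so V′ = 2E = 48.
Each original edge survives, and each old vertex of degree d contributes d new edges; summing degrees gives Σd = 2E, so E′ = E + 2E = 3E = 72.
Each original face survives and each original vertex becomes one new face: F′ = F + V = 26.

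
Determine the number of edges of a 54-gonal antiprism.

216

An antiprism on an n-gon has two n-gon caps and 2n triangles: V = 2·54 = 108, E = 4·54 = 216, F = 2·54 + 2 = 110.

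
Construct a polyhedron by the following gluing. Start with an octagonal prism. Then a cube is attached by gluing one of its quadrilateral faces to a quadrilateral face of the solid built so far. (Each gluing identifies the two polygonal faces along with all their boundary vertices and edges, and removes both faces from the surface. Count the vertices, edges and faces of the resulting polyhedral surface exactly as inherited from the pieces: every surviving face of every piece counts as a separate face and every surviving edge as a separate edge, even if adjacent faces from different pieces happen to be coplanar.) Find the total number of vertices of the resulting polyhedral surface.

20

An octagonal prism: V=16, E=24, F=10.
Attach a cube (V=8, E=12, F=6) along a 4-gon: merge 4 vertices and 4 edges, delete both glued faces → V=20, E=32, F=14.
Check: V − E + F = 20 − 32 + 14 = 2.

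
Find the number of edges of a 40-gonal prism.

120

A prism on an n-gon has two n-gon bases and n rectangular sides: V = 2·40 = 80, E = 3·40 = 120, F = 40 + 2 = 42.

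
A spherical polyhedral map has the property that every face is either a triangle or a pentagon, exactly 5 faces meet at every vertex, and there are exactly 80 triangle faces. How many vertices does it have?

Let x be the number of pentagons; then F = 80 + x.
Edge–face incidences: 2E = 3·80 + 5·x = 240 + 5x.
Every vertex has degree 5, so 5V = 2E.
Euler: V − E + F = 2 ⇒ (2E)/5 − E + (80 + x) = 2.
Multiply by 10: 2·(2E) − 5·(2E) + 10·(80 + x) = 20, i.e. 800 + 10x − 3·(240 + 5x) = 20.
Collecting terms: −5x + 80 = 20, so −5x = −60, so x = 12.
Then 2E = 240 + 5·12 = 300, so E = 150, V = 2E/5 = 60, F = 80 + 12 = 92.

60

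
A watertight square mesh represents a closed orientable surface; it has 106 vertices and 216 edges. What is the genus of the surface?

Every face is a square and each edge borders two faces, so 4F = 2·216, giving F = 108.
χ = V − E + F = 106 − 216 + 108 = -2.
For a closed orientable surface χ = 2 − 2g, so g = (2 − (-2))/2 = 2.

2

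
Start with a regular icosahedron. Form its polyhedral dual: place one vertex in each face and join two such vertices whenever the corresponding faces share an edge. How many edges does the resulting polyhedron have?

30

The base solid has V = 12, E = 30, F = 20.
The dual swaps V and F and preserves E: V′ = F = 20, E′ = E = 30, F′ = V = 12.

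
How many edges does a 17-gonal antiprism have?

68

An antiprism on an n-gon has two n-gon caps and 2n triangles: V = 2·17 = 34, E = 4·17 = 68, F = 2·17 + 2 = 36.
Check: V − E + F = 34 − 68 + 36 = 2.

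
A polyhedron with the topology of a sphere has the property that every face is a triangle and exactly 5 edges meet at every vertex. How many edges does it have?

30

Each face has 3 edges and each edge borders two faces, so 2E = 3F.
Each vertex has degree 5, so 5V = 2E and hence V = 3F/5.
Euler: V − E + F = 2 ⇒ (3F/5) − (3F/2) + F = 2.
Multiply by 10: (6 − 15 + 10)F = 20, i.e. 1F = 20.
So F = 20, E = 3·20/2 = 30, V = 3·20/5 = 12.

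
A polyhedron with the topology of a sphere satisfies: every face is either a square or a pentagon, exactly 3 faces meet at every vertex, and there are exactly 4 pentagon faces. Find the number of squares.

4

Let x be the number of squares; then F = 4 + x.
Edge–face incidences: 2E = 5·4 + 4·x = 20 + 4x.
Every vertex has degree 3, so 3V = 2E.
Euler: V − E + F = 2 ⇒ (2E)/3 − E + (4 + x) = 2.
Multiply by 6: 2·(2E) − 3·(2E) + 6·(4 + x) = 12, i.e. 24 + 6x − (20 + 4x) = 12.
Collecting terms: 2x + 4 = 12, so 2x = 8, so x = 4.
Then 2E = 20 + 4·4 = 36, so E = 18, V = 2E/3 = 12, F = 4 + 4 = 8.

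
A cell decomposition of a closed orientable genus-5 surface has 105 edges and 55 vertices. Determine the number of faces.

For a closed orientable surface of genus 5, χ = 2 − 2·5 = -8.
F = -8 − V + E = -8 − 55 + 105 = 42.

42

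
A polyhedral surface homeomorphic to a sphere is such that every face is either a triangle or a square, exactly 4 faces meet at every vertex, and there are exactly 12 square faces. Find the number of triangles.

Let x be the number of triangles; then F = 12 + x.
Edge–face incidences: 2E = 4·12 + 3·x = 48 + 3x.
Every vertex has degree 4, so 4V = 2E.
Euler: V − E + F = 2 ⇒ (2E)/4 − E + (12 + x) = 2.
Multiply by 8: 2·(2E) − 4·(2E) + 8·(12 + x) = 16, i.e. 96 + 8x − 2·(48 + 3x) = 16.
Collecting terms: 2x = 16, so x = 8.
Then 2E = 48 + 3·8 = 72, so E = 36, V = 2E/4 = 18, F = 12 + 8 = 20.

8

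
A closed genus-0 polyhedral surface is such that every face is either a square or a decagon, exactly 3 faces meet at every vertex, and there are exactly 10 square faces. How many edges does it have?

Let x be the number of decagons; then F = 10 + x.
Edge–face incidences: 2E = 4·10 + 10·x = 40 + 10x.
Every vertex has degree 3, so 3V = 2E.
Euler: V − E + F = 2 ⇒ (2E)/3 − E + (10 + x) = 2.
Multiply by 6: 2·(2E) − 3·(2E) + 6·(10 + x) = 12, i.e. 60 + 6x − (40 + 10x) = 12.
Collecting terms: −4x + 20 = 12, so −4x = −8, so x = 2.
Then 2E = 40 + 10·2 = 60, so E = 30, V = 2E/3 = 20, F = 10 + 2 = 12.

30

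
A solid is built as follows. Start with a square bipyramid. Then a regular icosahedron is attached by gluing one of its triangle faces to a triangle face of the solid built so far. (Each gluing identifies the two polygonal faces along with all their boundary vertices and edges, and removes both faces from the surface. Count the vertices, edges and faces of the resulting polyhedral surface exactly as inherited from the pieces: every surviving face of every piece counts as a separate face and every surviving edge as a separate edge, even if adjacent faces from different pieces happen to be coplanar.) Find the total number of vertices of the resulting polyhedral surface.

A square bipyramid: V=6, E=12, F=8.
Attach a regular icosahedron (V=12, E=30, F=20) along a 3-gon: merge 3 vertices and 3 edges, delete both glued faces → V=15, E=39, F=26.
Check: V − E + F = 15 − 39 + 26 = 2.

15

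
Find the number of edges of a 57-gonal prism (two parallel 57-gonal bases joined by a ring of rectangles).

171

A prism on an n-gon has two n-gon bases and n rectangular sides: V = 2·57 = 114, E = 3·57 = 171, F = 57 + 2 = 59.
Check: V − E + F = 114 − 171 + 59 = 2.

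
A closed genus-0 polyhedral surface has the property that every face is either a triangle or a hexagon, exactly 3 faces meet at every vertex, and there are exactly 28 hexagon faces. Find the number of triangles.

Let x be the number of triangles; then F = 28 + x.
Edge–face incidences: 2E = 6·28 + 3·x = 168 + 3x.
Every vertex has degree 3, so 3V = 2E.
Euler: V − E + F = 2 ⇒ (2E)/3 − E + (28 + x) = 2.
Multiply by 6: 2·(2E) − 3·(2E) + 6·(28 + x) = 12, i.e. 168 + 6x − (168 + 3x) = 12.
Collecting terms: 3x = 12, so x = 4.
Then 2E = 168 + 3·4 = 180, so E = 90, V = 2E/3 = 60, F = 28 + 4 = 32.

4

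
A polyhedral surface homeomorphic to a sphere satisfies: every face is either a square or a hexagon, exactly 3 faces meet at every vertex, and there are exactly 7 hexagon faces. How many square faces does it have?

Let x be the number of squares; then F = 7 + x.
Edge–face incidences: 2E = 6·7 + 4·x = 42 + 4x.
Every vertex has degree 3, so 3V = 2E.
Euler: V − E + F = 2 ⇒ (2E)/3 − E + (7 + x) = 2.
Multiply by 6: 2·(2E) − 3·(2E) + 6·(7 + x) = 12, i.e. 42 + 6x − (42 + 4x) = 12.
Collecting terms: 2x = 12, so x = 6.
Then 2E = 42 + 4·6 = 66, so E = 33, V = 2E/3 = 22, F = 7 + 6 = 13.

6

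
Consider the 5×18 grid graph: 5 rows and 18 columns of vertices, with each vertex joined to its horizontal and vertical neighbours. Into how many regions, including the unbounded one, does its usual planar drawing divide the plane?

69

The grid has V = 5·18 = 90 vertices and E = 5·17 + 18·4 = 157 edges.
F = 2 − V + E = 2 − 90 + 157 = 69.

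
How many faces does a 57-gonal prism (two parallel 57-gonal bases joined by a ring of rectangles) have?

59

A prism on an n-gon has two n-gon bases and n rectangular sides: V = 2·57 = 114, E = 3·57 = 171, F = 57 + 2 = 59.
Check: V − E + F = 114 − 171 + 59 = 2.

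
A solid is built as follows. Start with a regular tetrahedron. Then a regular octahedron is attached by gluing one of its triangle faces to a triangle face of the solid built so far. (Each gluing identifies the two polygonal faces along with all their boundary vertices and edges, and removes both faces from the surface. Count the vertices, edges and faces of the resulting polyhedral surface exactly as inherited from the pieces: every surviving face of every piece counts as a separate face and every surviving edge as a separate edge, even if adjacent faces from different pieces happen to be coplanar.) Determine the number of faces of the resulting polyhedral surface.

A regular tetrahedron: V=4, E=6, F=4.
Attach a regular octahedron (V=6, E=12, F=8) along a 3-gon: merge 3 vertices and 3 edges, delete both glued faces → V=7, E=15, F=10.
Check: V − E + F = 7 − 15 + 10 = 2.

10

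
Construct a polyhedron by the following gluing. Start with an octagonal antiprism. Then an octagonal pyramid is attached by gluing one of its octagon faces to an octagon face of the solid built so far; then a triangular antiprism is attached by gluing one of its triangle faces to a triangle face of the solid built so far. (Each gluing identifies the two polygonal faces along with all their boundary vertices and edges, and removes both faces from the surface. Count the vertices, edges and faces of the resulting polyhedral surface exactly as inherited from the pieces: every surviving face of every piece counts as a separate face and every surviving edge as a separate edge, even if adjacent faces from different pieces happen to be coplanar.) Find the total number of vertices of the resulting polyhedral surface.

An octagonal antiprism: V=16, E=32, F=18.
Attach an octagonal pyramid (V=9, E=16, F=9) along an 8-gon: merge 8 vertices and 8 edges, delete both glued faces → V=17, E=40, F=25.
Attach a triangular antiprism (V=6, E=12, F=8) along a 3-gon: merge 3 vertices and 3 edges, delete both glued faces → V=20, E=49, F=31.
Check: V − E + F = 20 − 49 + 31 = 2.

20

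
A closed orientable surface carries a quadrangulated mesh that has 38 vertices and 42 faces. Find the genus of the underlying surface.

3

Every face is a square, so 2E = 4·42 = 168, giving E = 84.
χ = V − E + F = 38 − 84 + 42 = -4.
For a closed orientable surface χ = 2 − 2g, so g = (2 − (-4))/2 = 3.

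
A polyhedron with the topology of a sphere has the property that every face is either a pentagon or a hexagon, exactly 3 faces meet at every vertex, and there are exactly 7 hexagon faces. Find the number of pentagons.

Let x be the number of pentagons; then F = 7 + x.
Edge–face incidences: 2E = 6·7 + 5·x = 42 + 5x.
Every vertex has degree 3, so 3V = 2E.
Euler: V − E + F = 2 ⇒ (2E)/3 − E + (7 + x) = 2.
Multiply by 6: 2·(2E) − 3·(2E) + 6·(7 + x) = 12, i.e. 42 + 6x − (42 + 5x) = 12.
Collecting terms: x = 12.
Then 2E = 42 + 5·12 = 102, so E = 51, V = 2E/3 = 34, F = 7 + 12 = 19.

12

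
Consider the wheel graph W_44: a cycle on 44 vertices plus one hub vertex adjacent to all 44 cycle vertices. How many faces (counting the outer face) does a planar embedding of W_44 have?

W_44 has V = 44 + 1 = 45 vertices and E = 2·44 = 88 edges.
By Euler's formula F = 2 − V + E = 2 − 45 + 88 = 45.

45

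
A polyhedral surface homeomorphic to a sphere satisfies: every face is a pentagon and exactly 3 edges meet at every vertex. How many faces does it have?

12

Each face has 5 edges and each edge borders two faces, so 2E = 5F.
Each vertex has degree 3, so 3V = 2E and hence V = 5F/3.
Euler: V − E + F = 2 ⇒ (5F/3) − (5F/2) + F = 2.
Multiply by 6: (10 − 15 + 6)F = 12, i.e. 1F = 12.
So F = 12, E = 5·12/2 = 30, V = 5·12/3 = 20.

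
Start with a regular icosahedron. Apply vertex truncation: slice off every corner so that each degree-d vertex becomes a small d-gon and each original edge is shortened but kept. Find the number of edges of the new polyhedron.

90

The base solid has V = 12, E = 30, F = 20.
Truncation replaces each original edge-end by a new vertex, so V′ = 2E = 60.
Each original edge survives, and each old vertex of degree d contributes d new edges; summing degrees gives Σd = 2E, so E′ = E + 2E = 3E = 90.
Each original face survives and each original vertex becomes one new face: F′ = F + V = 32.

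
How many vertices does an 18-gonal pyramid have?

A pyramid on an n-gon base has one n-gon and n triangles: V = 18 + 1 = 19, E = 2·18 = 36, F = 18 + 1 = 19.

19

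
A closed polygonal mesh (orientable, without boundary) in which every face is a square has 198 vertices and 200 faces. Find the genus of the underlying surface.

Every face is a square, so 2E = 4·200 = 800, giving E = 400.
χ = V − E + F = 198 − 400 + 200 = -2.
For a closed orientable surface χ = 2 − 2g, so g = (2 − (-2))/2 = 2.

2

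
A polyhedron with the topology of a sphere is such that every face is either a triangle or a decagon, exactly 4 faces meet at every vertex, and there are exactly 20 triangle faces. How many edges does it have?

40

Let x be the number of decagons; then F = 20 + x.
Edge–face incidences: 2E = 3·20 + 10·x = 60 + 10x.
Every vertex has degree 4, so 4V = 2E.
Euler: V − E + F = 2 ⇒ (2E)/4 − E + (20 + x) = 2.
Multiply by 8: 2·(2E) − 4·(2E) + 8·(20 + x) = 16, i.e. 160 + 8x − 2·(60 + 10x) = 16.
Collecting terms: −12x + 40 = 16, so −12x = −24, so x = 2.
Then 2E = 60 + 10·2 = 80, so E = 40, V = 2E/4 = 20, F = 20 + 2 = 22.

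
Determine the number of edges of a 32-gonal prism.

A prism on an n-gon has two n-gon bases and n rectangular sides: V = 2·32 = 64, E = 3·32 = 96, F = 32 + 2 = 34.

96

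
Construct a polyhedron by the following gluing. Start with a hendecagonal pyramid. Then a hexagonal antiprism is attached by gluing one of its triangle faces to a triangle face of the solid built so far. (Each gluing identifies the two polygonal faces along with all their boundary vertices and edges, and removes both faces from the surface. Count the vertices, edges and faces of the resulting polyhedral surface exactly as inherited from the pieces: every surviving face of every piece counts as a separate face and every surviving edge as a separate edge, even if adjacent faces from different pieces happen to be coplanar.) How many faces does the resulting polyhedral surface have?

24

A hendecagonal pyramid: V=12, E=22, F=12.
Attach a hexagonal antiprism (V=12, E=24, F=14) along a 3-gon: merge 3 vertices and 3 edges, delete both glued faces → V=21, E=43, F=24.
Check: V − E + F = 21 − 43 + 24 = 2.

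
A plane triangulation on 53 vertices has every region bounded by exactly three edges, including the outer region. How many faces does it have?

102

In a plane triangulation 3F = 2E and V − E + F = 2, so F = 2V − 4 = 2·53 − 4 = 102.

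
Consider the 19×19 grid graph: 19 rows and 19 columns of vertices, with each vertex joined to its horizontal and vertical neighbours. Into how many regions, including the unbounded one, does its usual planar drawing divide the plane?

325

The grid has V = 19·19 = 361 vertices and E = 19·18 + 19·18 = 684 edges.
F = 2 − V + E = 2 − 361 + 684 = 325.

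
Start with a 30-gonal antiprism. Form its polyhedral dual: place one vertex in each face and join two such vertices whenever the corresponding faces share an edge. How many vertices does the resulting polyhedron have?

The base solid has V = 60, E = 120, F = 62.
The dual swaps V and F and preserves E: V′ = F = 62, E′ = E = 120, F′ = V = 60.

62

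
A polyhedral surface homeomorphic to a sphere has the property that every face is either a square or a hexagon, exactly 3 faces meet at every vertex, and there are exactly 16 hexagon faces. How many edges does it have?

Let x be the number of squares; then F = 16 + x.
Edge–face incidences: 2E = 6·16 + 4·x = 96 + 4x.
Every vertex has degree 3, so 3V = 2E.
Euler: V − E + F = 2 ⇒ (2E)/3 − E + (16 + x) = 2.
Multiply by 6: 2·(2E) − 3·(2E) + 6·(16 + x) = 12, i.e. 96 + 6x − (96 + 4x) = 12.
Collecting terms: 2x = 12, so x = 6.
Then 2E = 96 + 4·6 = 120, so E = 60, V = 2E/3 = 40, F = 16 + 6 = 22.

60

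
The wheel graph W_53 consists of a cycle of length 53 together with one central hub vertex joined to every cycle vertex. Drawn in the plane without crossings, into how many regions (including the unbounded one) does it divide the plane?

54

W_53 has V = 53 + 1 = 54 vertices and E = 2·53 = 106 edges.
By Euler's formula F = 2 − V + E = 2 − 54 + 106 = 54.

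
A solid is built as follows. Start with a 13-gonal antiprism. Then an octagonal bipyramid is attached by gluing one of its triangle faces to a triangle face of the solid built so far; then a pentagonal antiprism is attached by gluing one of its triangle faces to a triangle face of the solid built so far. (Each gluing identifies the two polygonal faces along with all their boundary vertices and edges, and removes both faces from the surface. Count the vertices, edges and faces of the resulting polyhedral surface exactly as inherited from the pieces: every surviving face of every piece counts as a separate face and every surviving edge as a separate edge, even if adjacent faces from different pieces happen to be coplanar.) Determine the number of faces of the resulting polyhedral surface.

52

A 13-gonal antiprism: V=26, E=52, F=28.
Attach an octagonal bipyramid (V=10, E=24, F=16) along a 3-gon: merge 3 vertices and 3 edges, delete both glued faces → V=33, E=73, F=42.
Attach a pentagonal antiprism (V=10, E=20, F=12) along a 3-gon: merge 3 vertices and 3 edges, delete both glued faces → V=40, E=90, F=52.
Check: V − E + F = 40 − 90 + 52 = 2.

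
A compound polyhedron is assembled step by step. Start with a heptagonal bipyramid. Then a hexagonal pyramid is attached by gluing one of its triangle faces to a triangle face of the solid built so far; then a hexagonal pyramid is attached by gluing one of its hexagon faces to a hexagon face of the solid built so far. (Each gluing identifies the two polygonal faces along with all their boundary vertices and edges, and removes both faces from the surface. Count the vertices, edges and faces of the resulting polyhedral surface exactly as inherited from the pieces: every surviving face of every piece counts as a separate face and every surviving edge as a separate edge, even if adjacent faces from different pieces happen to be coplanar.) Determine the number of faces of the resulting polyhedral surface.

A heptagonal bipyramid: V=9, E=21, F=14.
Attach a hexagonal pyramid (V=7, E=12, F=7) along a 3-gon: merge 3 vertices and 3 edges, delete both glued faces → V=13, E=30, F=19.
Attach a hexagonal pyramid (V=7, E=12, F=7) along a 6-gon: merge 6 vertices and 6 edges, delete both glued faces → V=14, E=36, F=24.
Check: V − E + F = 14 − 36 + 24 = 2.

24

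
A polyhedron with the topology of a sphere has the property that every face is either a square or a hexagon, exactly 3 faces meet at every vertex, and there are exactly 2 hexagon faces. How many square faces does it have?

Let x be the number of squares; then F = 2 + x.
Edge–face incidences: 2E = 6·2 + 4·x = 12 + 4x.
Every vertex has degree 3, so 3V = 2E.
Euler: V − E + F = 2 ⇒ (2E)/3 − E + (2 + x) = 2.
Multiply by 6: 2·(2E) − 3·(2E) + 6·(2 + x) = 12, i.e. 12 + 6x − (12 + 4x) = 12.
Collecting terms: 2x = 12, so x = 6.
Then 2E = 12 + 4·6 = 36, so E = 18, V = 2E/3 = 12, F = 2 + 6 = 8.

6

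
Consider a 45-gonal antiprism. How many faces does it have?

An antiprism on an n-gon has two n-gon caps and 2n triangles: V = 2·45 = 90, E = 4·45 = 180, F = 2·45 + 2 = 92.

92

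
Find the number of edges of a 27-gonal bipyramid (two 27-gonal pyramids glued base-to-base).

A bipyramid over an n-gon has 2n triangular faces and n + 2 vertices: V = 27 + 2 = 29, E = 3·27 = 81, F = 2·27 = 54.
Check: V − E + F = 29 − 81 + 54 = 2.

81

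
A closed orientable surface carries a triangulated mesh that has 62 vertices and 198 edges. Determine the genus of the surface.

Every face is a triangle and each edge borders two faces, so 3F = 2·198, giving F = 132.
χ = V − E + F = 62 − 198 + 132 = -4.
For a closed orientable surface χ = 2 − 2g, so g = (2 − (-4))/2 = 3.

3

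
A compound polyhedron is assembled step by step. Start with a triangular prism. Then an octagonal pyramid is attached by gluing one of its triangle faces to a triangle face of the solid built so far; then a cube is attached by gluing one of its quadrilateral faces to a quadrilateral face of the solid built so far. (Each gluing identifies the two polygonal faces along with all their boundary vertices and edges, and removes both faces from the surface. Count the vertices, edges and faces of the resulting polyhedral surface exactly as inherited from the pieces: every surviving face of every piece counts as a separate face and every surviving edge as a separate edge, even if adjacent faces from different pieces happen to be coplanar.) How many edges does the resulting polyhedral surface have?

30

A triangular prism: V=6, E=9, F=5.
Attach an octagonal pyramid (V=9, E=16, F=9) along a 3-gon: merge 3 vertices and 3 edges, delete both glued faces → V=12, E=22, F=12.
Attach a cube (V=8, E=12, F=6) along a 4-gon: merge 4 vertices and 4 edges, delete both glued faces → V=16, E=30, F=16.
Check: V − E + F = 16 − 30 + 16 = 2.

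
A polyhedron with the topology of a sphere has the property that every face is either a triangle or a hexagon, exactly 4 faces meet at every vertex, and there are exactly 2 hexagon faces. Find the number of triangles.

12

Let x be the number of triangles; then F = 2 + x.
Edge–face incidences: 2E = 6·2 + 3·x = 12 + 3x.
Every vertex has degree 4, so 4V = 2E.
Euler: V − E + F = 2 ⇒ (2E)/4 − E + (2 + x) = 2.
Multiply by 8: 2·(2E) − 4·(2E) + 8·(2 + x) = 16, i.e. 16 + 8x − 2·(12 + 3x) = 16.
Collecting terms: 2x − 8 = 16, so 2x = 24, so x = 12.
Then 2E = 12 + 3·12 = 48, so E = 24, V = 2E/4 = 12, F = 2 + 12 = 14.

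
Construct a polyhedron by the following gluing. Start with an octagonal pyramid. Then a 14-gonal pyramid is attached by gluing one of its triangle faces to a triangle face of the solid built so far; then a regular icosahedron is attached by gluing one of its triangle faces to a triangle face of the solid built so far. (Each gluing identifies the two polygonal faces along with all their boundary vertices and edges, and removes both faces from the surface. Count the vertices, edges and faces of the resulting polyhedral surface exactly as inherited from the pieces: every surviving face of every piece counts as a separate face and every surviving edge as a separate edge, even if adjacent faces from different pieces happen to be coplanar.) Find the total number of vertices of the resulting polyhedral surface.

An octagonal pyramid: V=9, E=16, F=9.
Attach a 14-gonal pyramid (V=15, E=28, F=15) along a 3-gon: merge 3 vertices and 3 edges, delete both glued faces → V=21, E=41, F=22.
Attach a regular icosahedron (V=12, E=30, F=20) along a 3-gon: merge 3 vertices and 3 edges, delete both glued faces → V=30, E=68, F=40.
Check: V − E + F = 30 − 68 + 40 = 2.

30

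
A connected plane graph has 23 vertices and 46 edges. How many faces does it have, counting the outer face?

25

Euler's formula for a connected plane graph: V − E + F = 2, so F = 2 − 23 + 46 = 25.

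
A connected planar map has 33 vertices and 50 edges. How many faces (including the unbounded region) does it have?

Euler's formula for a connected plane graph: V − E + F = 2, so F = 2 − 33 + 50 = 19.

19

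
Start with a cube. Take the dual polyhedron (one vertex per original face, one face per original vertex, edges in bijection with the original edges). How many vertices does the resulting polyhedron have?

The base solid has V = 8, E = 12, F = 6.
The dual swaps V and F and preserves E: V′ = F = 6, E′ = E = 12, F′ = V = 8.

6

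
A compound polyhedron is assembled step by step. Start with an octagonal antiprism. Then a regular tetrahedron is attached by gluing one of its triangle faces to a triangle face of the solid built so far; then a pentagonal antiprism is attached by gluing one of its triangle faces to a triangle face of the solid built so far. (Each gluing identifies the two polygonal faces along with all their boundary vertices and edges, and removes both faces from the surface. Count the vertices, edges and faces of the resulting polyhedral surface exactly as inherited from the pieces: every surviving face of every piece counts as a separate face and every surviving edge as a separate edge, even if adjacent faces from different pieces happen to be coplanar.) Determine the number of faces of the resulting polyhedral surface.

30

An octagonal antiprism: V=16, E=32, F=18.
Attach a regular tetrahedron (V=4, E=6, F=4) along a 3-gon: merge 3 vertices and 3 edges, delete both glued faces → V=17, E=35, F=20.
Attach a pentagonal antiprism (V=10, E=20, F=12) along a 3-gon: merge 3 vertices and 3 edges, delete both glued faces → V=24, E=52, F=30.
Check: V − E + F = 24 − 52 + 30 = 2.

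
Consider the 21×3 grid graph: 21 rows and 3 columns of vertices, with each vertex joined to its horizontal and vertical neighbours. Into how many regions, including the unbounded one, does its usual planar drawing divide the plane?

41

The grid has V = 21·3 = 63 vertices and E = 21·2 + 3·20 = 102 edges.
F = 2 − V + E = 2 − 63 + 102 = 41.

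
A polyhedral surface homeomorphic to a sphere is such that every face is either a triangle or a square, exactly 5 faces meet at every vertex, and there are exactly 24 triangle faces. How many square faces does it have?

Let x be the number of squares; then F = 24 + x.
Edge–face incidences: 2E = 3·24 + 4·x = 72 + 4x.
Every vertex has degree 5, so 5V = 2E.
Euler: V − E + F = 2 ⇒ (2E)/5 − E + (24 + x) = 2.
Multiply by 10: 2·(2E) − 5·(2E) + 10·(24 + x) = 20, i.e. 240 + 10x − 3·(72 + 4x) = 20.
Collecting terms: −2x + 24 = 20, so −2x = −4, so x = 2.
Then 2E = 72 + 4·2 = 80, so E = 40, V = 2E/5 = 16, F = 24 + 2 = 26.

2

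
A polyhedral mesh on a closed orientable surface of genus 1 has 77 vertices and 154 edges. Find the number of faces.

For a closed orientable surface of genus 1, χ = 2 − 2·1 = 0.
F = 0 − V + E = 0 − 77 + 154 = 77.

77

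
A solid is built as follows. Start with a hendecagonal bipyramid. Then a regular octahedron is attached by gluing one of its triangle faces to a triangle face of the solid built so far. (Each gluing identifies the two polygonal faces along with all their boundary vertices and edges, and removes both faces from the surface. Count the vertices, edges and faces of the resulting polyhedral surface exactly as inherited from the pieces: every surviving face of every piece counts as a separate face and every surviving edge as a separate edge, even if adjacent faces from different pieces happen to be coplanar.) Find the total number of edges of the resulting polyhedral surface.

A hendecagonal bipyramid: V=13, E=33, F=22.
Attach a regular octahedron (V=6, E=12, F=8) along a 3-gon: merge 3 vertices and 3 edges, delete both glued faces → V=16, E=42, F=28.
Check: V − E + F = 16 − 42 + 28 = 2.

42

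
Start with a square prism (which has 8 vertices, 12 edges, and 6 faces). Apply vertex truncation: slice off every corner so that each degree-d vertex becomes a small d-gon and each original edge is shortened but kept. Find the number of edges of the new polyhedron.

36

Truncation replaces each original edge-end by a new vertex, so V′ = 2E = 24.
Each original edge survives, and each old vertex of degree d contributes d new edges; summing degrees gives Σd = 2E, so E′ = E + 2E = 3E = 36.
Each original face survives and each original vertex becomes one new face: F′ = F + V = 14.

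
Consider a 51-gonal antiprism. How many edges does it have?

204

An antiprism on an n-gon has two n-gon caps and 2n triangles: V = 2·51 = 102, E = 4·51 = 204, F = 2·51 + 2 = 104.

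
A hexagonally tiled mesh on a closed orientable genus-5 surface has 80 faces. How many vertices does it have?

152

χ = 2 − 2·5 = -8, and every face is a hexagon so 6F = 2E.
E = 6·80/2 = 240. Then V = -8 + E − F = -8 + 240 − 80 = 152.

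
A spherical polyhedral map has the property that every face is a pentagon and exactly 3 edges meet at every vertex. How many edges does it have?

Each face has 5 edges and each edge borders two faces, so 2E = 5F.
Each vertex has degree 3, so 3V = 2E and hence V = 5F/3.
Euler: V − E + F = 2 ⇒ (5F/3) − (5F/2) + F = 2.
Multiply by 6: (10 − 15 + 6)F = 12, i.e. 1F = 12.
So F = 12, E = 5·12/2 = 30, V = 5·12/3 = 20.

30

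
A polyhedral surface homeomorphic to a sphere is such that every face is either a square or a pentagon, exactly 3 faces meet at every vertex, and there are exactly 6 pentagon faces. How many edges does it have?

Let x be the number of squares; then F = 6 + x.
Edge–face incidences: 2E = 5·6 + 4·x = 30 + 4x.
Every vertex has degree 3, so 3V = 2E.
Euler: V − E + F = 2 ⇒ (2E)/3 − E + (6 + x) = 2.
Multiply by 6: 2·(2E) − 3·(2E) + 6·(6 + x) = 12, i.e. 36 + 6x − (30 + 4x) = 12.
Collecting terms: 2x + 6 = 12, so 2x = 6, so x = 3.
Then 2E = 30 + 4·3 = 42, so E = 21, V = 2E/3 = 14, F = 6 + 3 = 9.

21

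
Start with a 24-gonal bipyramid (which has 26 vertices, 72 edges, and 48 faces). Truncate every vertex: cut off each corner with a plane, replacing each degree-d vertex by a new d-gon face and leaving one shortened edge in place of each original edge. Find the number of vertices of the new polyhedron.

144

Truncation replaces each original edge-end by a new vertex, so V′ = 2E = 144.
Each original edge survives, and each old vertex of degree d contributes d new edges; summing degrees gives Σd = 2E, so E′ = E + 2E = 3E = 216.
Each original face survives and each original vertex becomes one new face: F′ = F + V = 74.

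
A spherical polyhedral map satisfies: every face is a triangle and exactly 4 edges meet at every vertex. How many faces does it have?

8

Each face has 3 edges and each edge borders two faces, so 2E = 3F.
Each vertex has degree 4, so 4V = 2E and hence V = 3F/4.
Euler: V − E + F = 2 ⇒ (3F/4) − (3F/2) + F = 2.
Multiply by 8: (6 − 12 + 8)F = 16, i.e. 2F = 16.
So F = 8, E = 3·8/2 = 12, V = 3·8/4 = 6.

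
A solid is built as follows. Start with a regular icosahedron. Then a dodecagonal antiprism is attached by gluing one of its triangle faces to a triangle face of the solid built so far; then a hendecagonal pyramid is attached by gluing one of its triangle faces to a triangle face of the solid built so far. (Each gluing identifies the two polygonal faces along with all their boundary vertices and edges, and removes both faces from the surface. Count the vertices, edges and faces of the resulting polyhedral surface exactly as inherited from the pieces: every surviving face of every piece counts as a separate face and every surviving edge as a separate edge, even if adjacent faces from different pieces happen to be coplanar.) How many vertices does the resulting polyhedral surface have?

42

A regular icosahedron: V=12, E=30, F=20.
Attach a dodecagonal antiprism (V=24, E=48, F=26) along a 3-gon: merge 3 vertices and 3 edges, delete both glued faces → V=33, E=75, F=44.
Attach a hendecagonal pyramid (V=12, E=22, F=12) along a 3-gon: merge 3 vertices and 3 edges, delete both glued faces → V=42, E=94, F=54.
Check: V − E + F = 42 − 94 + 54 = 2.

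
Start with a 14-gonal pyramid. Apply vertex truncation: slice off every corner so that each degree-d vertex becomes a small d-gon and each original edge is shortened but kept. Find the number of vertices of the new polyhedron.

The base solid has V = 15, E = 28, F = 15.
Truncation replaces each original edge-end by a new vertex, so V′ = 2E = 56.
Each original edge survives, and each old vertex of degree d contributes d new edges; summing degrees gives Σd = 2E, so E′ = E + 2E = 3E = 84.
Each original face survives and each original vertex becomes one new face: F′ = F + V = 30.

56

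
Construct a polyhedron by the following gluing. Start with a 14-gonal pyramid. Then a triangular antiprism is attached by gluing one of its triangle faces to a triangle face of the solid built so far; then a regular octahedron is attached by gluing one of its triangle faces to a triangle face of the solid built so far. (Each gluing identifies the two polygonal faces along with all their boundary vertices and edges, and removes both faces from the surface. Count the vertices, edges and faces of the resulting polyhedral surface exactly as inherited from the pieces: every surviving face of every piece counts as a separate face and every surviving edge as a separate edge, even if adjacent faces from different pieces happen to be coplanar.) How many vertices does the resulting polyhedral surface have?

21

A 14-gonal pyramid: V=15, E=28, F=15.
Attach a triangular antiprism (V=6, E=12, F=8) along a 3-gon: merge 3 vertices and 3 edges, delete both glued faces → V=18, E=37, F=21.
Attach a regular octahedron (V=6, E=12, F=8) along a 3-gon: merge 3 vertices and 3 edges, delete both glued faces → V=21, E=46, F=27.
Check: V − E + F = 21 − 46 + 27 = 2.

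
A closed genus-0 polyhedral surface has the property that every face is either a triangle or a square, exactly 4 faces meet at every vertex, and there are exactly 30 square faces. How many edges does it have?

Let x be the number of triangles; then F = 30 + x.
Edge–face incidences: 2E = 4·30 + 3·x = 120 + 3x.
Every vertex has degree 4, so 4V = 2E.
Euler: V − E + F = 2 ⇒ (2E)/4 − E + (30 + x) = 2.
Multiply by 8: 2·(2E) − 4·(2E) + 8·(30 + x) = 16, i.e. 240 + 8x − 2·(120 + 3x) = 16.
Collecting terms: 2x = 16, so x = 8.
Then 2E = 120 + 3·8 = 144, so E = 72, V = 2E/4 = 36, F = 30 + 8 = 38.

72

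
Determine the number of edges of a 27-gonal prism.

A prism on an n-gon has two n-gon bases and n rectangular sides: V = 2·27 = 54, E = 3·27 = 81, F = 27 + 2 = 29.

81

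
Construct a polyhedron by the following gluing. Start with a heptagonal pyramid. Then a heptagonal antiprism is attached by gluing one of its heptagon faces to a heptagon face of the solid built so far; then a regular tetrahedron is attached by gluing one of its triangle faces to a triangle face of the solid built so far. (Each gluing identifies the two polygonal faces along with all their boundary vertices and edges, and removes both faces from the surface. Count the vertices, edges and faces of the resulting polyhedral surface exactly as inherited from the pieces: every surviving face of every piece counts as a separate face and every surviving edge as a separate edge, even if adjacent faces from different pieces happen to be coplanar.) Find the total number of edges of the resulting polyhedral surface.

38

A heptagonal pyramid: V=8, E=14, F=8.
Attach a heptagonal antiprism (V=14, E=28, F=16) along a 7-gon: merge 7 vertices and 7 edges, delete both glued faces → V=15, E=35, F=22.
Attach a regular tetrahedron (V=4, E=6, F=4) along a 3-gon: merge 3 vertices and 3 edges, delete both glued faces → V=16, E=38, F=24.
Check: V − E + F = 16 − 38 + 24 = 2.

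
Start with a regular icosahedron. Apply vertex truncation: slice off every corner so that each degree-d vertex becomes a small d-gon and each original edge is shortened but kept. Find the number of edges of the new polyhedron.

The base solid has V = 12, E = 30, F = 20.
Truncation replaces each original edge-end by a new vertex, so V′ = 2E = 60.
Each original edge survives, and each old vertex of degree d contributes d new edges; summing degrees gives Σd = 2E, so E′ = E + 2E = 3E = 90.
Each original face survives and each original vertex becomes one new face: F′ = F + V = 32.

90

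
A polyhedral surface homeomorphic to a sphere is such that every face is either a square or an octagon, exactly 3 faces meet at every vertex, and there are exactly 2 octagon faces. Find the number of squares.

8

Let x be the number of squares; then F = 2 + x.
Edge–face incidences: 2E = 8·2 + 4·x = 16 + 4x.
Every vertex has degree 3, so 3V = 2E.
Euler: V − E + F = 2 ⇒ (2E)/3 − E + (2 + x) = 2.
Multiply by 6: 2·(2E) − 3·(2E) + 6·(2 + x) = 12, i.e. 12 + 6x − (16 + 4x) = 12.
Collecting terms: 2x − 4 = 12, so 2x = 16, so x = 8.
Then 2E = 16 + 4·8 = 48, so E = 24, V = 2E/3 = 16, F = 2 + 8 = 10.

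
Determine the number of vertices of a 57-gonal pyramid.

A pyramid on an n-gon base has one n-gon and n triangles: V = 57 + 1 = 58, E = 2·57 = 114, F = 57 + 1 = 58.

58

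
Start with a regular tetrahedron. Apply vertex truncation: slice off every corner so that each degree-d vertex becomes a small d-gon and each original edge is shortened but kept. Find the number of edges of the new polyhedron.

18

The base solid has V = 4, E = 6, F = 4.
Truncation replaces each original edge-end by a new vertex, so V′ = 2E = 12.
Each original edge survives, and each old vertex of degree d contributes d new edges; summing degrees gives Σd = 2E, so E′ = E + 2E = 3E = 18.
Each original face survives and each original vertex becomes one new face: F′ = F + V = 8.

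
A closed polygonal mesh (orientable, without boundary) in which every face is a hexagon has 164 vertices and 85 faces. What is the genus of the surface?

Every face is a hexagon, so 2E = 6·85 = 510, giving E = 255.
χ = V − E + F = 164 − 255 + 85 = -6.
For a closed orientable surface χ = 2 − 2g, so g = (2 − (-6))/2 = 4.

4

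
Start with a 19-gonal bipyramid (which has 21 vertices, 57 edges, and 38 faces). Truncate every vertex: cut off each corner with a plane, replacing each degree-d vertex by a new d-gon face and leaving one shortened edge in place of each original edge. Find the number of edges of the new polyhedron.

171

Truncation replaces each original edge-end by a new vertex, so V′ = 2E = 114.
Each original edge survives, and each old vertex of degree d contributes d new edges; summing degrees gives Σd = 2E, so E′ = E + 2E = 3E = 171.
Each original face survives and each original vertex becomes one new face: F′ = F + V = 59.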